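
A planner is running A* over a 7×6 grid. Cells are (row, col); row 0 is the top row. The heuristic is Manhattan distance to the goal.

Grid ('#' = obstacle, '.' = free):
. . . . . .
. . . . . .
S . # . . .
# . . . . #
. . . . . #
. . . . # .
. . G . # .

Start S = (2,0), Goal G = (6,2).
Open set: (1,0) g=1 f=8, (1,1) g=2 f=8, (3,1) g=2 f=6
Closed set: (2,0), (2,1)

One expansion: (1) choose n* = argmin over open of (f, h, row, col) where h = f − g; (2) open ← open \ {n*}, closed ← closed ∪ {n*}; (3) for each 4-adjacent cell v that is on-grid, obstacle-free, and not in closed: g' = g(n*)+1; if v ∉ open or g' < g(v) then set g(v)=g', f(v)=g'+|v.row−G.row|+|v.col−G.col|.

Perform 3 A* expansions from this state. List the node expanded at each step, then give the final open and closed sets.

order=[(3,1) → (3,2) → (4,2)]; open=[(1,0) g=1 f=8, (1,1) g=2 f=8, (3,3) g=4 f=8, (4,1) g=3 f=6, (4,3) g=5 f=8, (5,2) g=5 f=6]; closed=[(2,0), (2,1), (3,1), (3,2), (4,2)]

step 1: expand (3,1) (f=6, h=4) → closed; open now [(1,0) g=1 f=8, (1,1) g=2 f=8, (3,2) g=3 f=6, (4,1) g=3 f=6]
step 2: expand (3,2) (f=6, h=3) → closed; open now [(1,0) g=1 f=8, (1,1) g=2 f=8, (3,3) g=4 f=8, (4,1) g=3 f=6, (4,2) g=4 f=6]
step 3: expand (4,2) (f=6, h=2) → closed; open now [(1,0) g=1 f=8, (1,1) g=2 f=8, (3,3) g=4 f=8, (4,1) g=3 f=6, (4,3) g=5 f=8, (5,2) g=5 f=6]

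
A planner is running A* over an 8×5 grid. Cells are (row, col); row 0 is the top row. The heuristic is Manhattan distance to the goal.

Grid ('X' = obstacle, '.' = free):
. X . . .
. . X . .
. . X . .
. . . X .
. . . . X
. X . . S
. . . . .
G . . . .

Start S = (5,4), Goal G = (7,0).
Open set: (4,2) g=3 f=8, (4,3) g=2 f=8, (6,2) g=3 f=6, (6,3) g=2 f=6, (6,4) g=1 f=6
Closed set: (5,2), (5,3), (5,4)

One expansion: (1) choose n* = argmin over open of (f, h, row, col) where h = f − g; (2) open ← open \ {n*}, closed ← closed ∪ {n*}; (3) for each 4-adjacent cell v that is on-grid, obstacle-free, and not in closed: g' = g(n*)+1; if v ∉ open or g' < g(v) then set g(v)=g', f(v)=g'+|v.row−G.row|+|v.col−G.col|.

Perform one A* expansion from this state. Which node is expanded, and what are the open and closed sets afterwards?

step 1: expand (6,2) (f=6, h=3) → closed; open now [(4,2) g=3 f=8, (4,3) g=2 f=8, (6,1) g=4 f=6, (6,3) g=2 f=6, (6,4) g=1 f=6, (7,2) g=4 f=6]

expanded=(6,2); open=[(4,2) g=3 f=8, (4,3) g=2 f=8, (6,1) g=4 f=6, (6,3) g=2 f=6, (6,4) g=1 f=6, (7,2) g=4 f=6]; closed=[(5,2), (5,3), (5,4), (6,2)]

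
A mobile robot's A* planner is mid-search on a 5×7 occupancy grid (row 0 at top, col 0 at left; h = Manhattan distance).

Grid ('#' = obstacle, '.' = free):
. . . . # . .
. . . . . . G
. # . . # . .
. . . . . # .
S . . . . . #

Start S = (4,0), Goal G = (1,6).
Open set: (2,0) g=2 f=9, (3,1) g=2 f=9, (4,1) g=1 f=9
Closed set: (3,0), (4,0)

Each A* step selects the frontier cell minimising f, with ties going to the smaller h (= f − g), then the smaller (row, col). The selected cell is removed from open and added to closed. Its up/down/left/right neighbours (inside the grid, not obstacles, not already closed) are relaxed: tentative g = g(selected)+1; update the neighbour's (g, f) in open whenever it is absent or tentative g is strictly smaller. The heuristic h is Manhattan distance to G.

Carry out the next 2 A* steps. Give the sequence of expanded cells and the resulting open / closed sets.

step 1: expand (2,0) (f=9, h=7) → closed; open now [(1,0) g=3 f=9, (3,1) g=2 f=9, (4,1) g=1 f=9]
step 2: expand (1,0) (f=9, h=6) → closed; open now [(0,0) g=4 f=11, (1,1) g=4 f=9, (3,1) g=2 f=9, (4,1) g=1 f=9]

order=[(2,0) → (1,0)]; open=[(0,0) g=4 f=11, (1,1) g=4 f=9, (3,1) g=2 f=9, (4,1) g=1 f=9]; closed=[(1,0), (2,0), (3,0), (4,0)]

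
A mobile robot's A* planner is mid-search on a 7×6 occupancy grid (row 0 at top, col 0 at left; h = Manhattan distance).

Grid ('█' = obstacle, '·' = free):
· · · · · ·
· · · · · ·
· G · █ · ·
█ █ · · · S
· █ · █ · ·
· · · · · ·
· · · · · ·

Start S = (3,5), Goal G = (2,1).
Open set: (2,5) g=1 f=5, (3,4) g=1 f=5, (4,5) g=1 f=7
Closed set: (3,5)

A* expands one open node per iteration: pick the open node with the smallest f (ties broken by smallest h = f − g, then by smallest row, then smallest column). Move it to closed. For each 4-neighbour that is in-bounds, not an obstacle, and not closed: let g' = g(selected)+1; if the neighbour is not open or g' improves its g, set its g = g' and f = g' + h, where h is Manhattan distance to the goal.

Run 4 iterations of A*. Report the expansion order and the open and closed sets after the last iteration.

step 1: expand (2,5) (f=5, h=4) → closed; open now [(1,5) g=2 f=7, (2,4) g=2 f=5, (3,4) g=1 f=5, (4,5) g=1 f=7]
step 2: expand (2,4) (f=5, h=3) → closed; open now [(1,4) g=3 f=7, (1,5) g=2 f=7, (3,4) g=1 f=5, (4,5) g=1 f=7]
step 3: expand (3,4) (f=5, h=4) → closed; open now [(1,4) g=3 f=7, (1,5) g=2 f=7, (3,3) g=2 f=5, (4,4) g=2 f=7, (4,5) g=1 f=7]
step 4: expand (3,3) (f=5, h=3) → closed; open now [(1,4) g=3 f=7, (1,5) g=2 f=7, (3,2) g=3 f=5, (4,4) g=2 f=7, (4,5) g=1 f=7]

order=[(2,5) → (2,4) → (3,4) → (3,3)]; open=[(1,4) g=3 f=7, (1,5) g=2 f=7, (3,2) g=3 f=5, (4,4) g=2 f=7, (4,5) g=1 f=7]; closed=[(2,4), (2,5), (3,3), (3,4), (3,5)]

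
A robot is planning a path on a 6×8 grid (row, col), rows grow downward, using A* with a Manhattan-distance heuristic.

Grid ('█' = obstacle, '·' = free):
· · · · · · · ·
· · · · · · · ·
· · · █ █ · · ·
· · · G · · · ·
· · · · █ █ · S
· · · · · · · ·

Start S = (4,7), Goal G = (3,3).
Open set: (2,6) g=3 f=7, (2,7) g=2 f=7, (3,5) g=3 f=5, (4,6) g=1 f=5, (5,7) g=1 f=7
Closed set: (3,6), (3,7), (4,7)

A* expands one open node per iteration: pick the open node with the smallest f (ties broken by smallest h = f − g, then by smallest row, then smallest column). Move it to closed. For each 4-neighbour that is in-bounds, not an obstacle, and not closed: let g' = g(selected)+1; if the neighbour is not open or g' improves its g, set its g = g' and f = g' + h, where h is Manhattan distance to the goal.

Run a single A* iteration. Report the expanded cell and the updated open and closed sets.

expanded=(3,5); open=[(2,5) g=4 f=7, (2,6) g=3 f=7, (2,7) g=2 f=7, (3,4) g=4 f=5, (4,6) g=1 f=5, (5,7) g=1 f=7]; closed=[(3,5), (3,6), (3,7), (4,7)]

step 1: expand (3,5) (f=5, h=2) → closed; open now [(2,5) g=4 f=7, (2,6) g=3 f=7, (2,7) g=2 f=7, (3,4) g=4 f=5, (4,6) g=1 f=5, (5,7) g=1 f=7]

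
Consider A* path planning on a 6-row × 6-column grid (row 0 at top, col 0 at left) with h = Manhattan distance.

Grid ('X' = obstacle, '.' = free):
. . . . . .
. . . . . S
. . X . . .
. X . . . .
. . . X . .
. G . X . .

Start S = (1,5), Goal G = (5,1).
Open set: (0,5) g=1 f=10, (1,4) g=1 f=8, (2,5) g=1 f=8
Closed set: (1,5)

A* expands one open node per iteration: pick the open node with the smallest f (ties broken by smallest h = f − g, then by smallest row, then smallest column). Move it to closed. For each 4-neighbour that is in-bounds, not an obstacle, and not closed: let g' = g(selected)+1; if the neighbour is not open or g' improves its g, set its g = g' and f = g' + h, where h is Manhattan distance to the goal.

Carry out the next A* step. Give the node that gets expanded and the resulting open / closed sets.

step 1: expand (1,4) (f=8, h=7) → closed; open now [(0,4) g=2 f=10, (0,5) g=1 f=10, (1,3) g=2 f=8, (2,4) g=2 f=8, (2,5) g=1 f=8]

expanded=(1,4); open=[(0,4) g=2 f=10, (0,5) g=1 f=10, (1,3) g=2 f=8, (2,4) g=2 f=8, (2,5) g=1 f=8]; closed=[(1,4), (1,5)]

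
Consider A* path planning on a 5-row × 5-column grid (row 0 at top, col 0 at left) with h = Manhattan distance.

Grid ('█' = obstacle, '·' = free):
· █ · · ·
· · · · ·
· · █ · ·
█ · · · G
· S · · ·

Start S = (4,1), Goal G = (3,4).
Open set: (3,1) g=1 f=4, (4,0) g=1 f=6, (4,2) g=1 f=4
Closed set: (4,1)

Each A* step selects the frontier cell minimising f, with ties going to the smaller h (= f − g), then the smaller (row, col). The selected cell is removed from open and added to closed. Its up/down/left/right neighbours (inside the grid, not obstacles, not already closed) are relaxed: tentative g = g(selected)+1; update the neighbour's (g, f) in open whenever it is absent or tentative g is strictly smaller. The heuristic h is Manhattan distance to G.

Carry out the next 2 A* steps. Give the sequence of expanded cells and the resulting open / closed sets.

step 1: expand (3,1) (f=4, h=3) → closed; open now [(2,1) g=2 f=6, (3,2) g=2 f=4, (4,0) g=1 f=6, (4,2) g=1 f=4]
step 2: expand (3,2) (f=4, h=2) → closed; open now [(2,1) g=2 f=6, (3,3) g=3 f=4, (4,0) g=1 f=6, (4,2) g=1 f=4]

order=[(3,1) → (3,2)]; open=[(2,1) g=2 f=6, (3,3) g=3 f=4, (4,0) g=1 f=6, (4,2) g=1 f=4]; closed=[(3,1), (3,2), (4,1)]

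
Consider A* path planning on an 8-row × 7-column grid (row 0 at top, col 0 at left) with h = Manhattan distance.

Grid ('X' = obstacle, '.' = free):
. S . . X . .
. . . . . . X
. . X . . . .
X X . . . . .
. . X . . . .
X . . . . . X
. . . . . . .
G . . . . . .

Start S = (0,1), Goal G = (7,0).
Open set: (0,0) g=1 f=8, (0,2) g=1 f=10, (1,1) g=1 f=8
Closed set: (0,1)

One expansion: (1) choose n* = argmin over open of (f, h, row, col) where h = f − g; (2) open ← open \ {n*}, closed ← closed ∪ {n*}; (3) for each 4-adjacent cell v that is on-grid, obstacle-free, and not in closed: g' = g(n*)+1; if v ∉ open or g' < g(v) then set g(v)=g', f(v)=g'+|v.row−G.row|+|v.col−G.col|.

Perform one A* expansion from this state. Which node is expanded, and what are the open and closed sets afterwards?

expanded=(0,0); open=[(0,2) g=1 f=10, (1,0) g=2 f=8, (1,1) g=1 f=8]; closed=[(0,0), (0,1)]

step 1: expand (0,0) (f=8, h=7) → closed; open now [(0,2) g=1 f=10, (1,0) g=2 f=8, (1,1) g=1 f=8]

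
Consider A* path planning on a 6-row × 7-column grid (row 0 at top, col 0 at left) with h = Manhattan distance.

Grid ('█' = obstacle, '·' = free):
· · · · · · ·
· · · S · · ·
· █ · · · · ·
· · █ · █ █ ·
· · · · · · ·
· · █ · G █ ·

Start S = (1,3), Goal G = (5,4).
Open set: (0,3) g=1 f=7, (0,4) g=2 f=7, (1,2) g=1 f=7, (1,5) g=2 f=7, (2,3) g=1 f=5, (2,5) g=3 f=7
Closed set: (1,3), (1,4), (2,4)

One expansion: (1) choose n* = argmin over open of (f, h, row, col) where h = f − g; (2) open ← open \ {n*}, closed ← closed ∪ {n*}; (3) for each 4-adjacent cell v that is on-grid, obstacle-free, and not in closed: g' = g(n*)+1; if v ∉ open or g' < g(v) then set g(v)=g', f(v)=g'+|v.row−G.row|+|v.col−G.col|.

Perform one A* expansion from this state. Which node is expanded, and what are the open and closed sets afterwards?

expanded=(2,3); open=[(0,3) g=1 f=7, (0,4) g=2 f=7, (1,2) g=1 f=7, (1,5) g=2 f=7, (2,2) g=2 f=7, (2,5) g=3 f=7, (3,3) g=2 f=5]; closed=[(1,3), (1,4), (2,3), (2,4)]

step 1: expand (2,3) (f=5, h=4) → closed; open now [(0,3) g=1 f=7, (0,4) g=2 f=7, (1,2) g=1 f=7, (1,5) g=2 f=7, (2,2) g=2 f=7, (2,5) g=3 f=7, (3,3) g=2 f=5]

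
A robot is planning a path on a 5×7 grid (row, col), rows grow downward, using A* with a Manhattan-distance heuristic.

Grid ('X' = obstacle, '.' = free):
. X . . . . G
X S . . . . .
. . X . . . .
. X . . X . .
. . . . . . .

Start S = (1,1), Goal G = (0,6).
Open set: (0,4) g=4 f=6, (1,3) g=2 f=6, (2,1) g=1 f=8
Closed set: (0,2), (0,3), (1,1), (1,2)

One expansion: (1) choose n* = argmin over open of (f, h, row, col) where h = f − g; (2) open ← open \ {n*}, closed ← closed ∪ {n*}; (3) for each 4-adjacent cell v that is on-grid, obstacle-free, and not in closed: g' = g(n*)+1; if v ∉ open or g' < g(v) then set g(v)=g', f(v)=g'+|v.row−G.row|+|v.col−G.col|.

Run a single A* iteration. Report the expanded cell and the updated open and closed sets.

expanded=(0,4); open=[(0,5) g=5 f=6, (1,3) g=2 f=6, (1,4) g=5 f=8, (2,1) g=1 f=8]; closed=[(0,2), (0,3), (0,4), (1,1), (1,2)]

step 1: expand (0,4) (f=6, h=2) → closed; open now [(0,5) g=5 f=6, (1,3) g=2 f=6, (1,4) g=5 f=8, (2,1) g=1 f=8]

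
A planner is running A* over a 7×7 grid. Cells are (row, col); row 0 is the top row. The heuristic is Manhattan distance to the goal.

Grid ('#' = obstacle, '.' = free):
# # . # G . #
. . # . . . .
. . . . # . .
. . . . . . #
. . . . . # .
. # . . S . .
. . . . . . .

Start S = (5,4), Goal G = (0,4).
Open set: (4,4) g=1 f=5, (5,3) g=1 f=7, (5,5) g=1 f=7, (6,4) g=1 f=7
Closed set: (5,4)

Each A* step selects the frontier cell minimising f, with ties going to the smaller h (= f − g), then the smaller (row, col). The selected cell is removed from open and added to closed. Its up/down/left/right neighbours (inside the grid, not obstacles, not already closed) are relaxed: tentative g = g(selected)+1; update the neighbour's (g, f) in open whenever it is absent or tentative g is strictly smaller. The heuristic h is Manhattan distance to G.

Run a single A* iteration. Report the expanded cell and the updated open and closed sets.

expanded=(4,4); open=[(3,4) g=2 f=5, (4,3) g=2 f=7, (5,3) g=1 f=7, (5,5) g=1 f=7, (6,4) g=1 f=7]; closed=[(4,4), (5,4)]

step 1: expand (4,4) (f=5, h=4) → closed; open now [(3,4) g=2 f=5, (4,3) g=2 f=7, (5,3) g=1 f=7, (5,5) g=1 f=7, (6,4) g=1 f=7]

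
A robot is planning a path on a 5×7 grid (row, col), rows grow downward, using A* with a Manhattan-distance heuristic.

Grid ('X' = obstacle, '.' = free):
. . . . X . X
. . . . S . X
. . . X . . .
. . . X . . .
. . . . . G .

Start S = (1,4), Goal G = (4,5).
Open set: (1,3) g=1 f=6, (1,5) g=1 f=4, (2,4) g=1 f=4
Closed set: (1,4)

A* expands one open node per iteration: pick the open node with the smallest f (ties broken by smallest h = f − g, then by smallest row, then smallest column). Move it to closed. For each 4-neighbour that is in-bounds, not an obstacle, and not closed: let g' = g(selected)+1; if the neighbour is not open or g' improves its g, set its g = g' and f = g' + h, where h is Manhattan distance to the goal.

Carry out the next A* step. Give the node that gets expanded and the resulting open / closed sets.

step 1: expand (1,5) (f=4, h=3) → closed; open now [(0,5) g=2 f=6, (1,3) g=1 f=6, (2,4) g=1 f=4, (2,5) g=2 f=4]

expanded=(1,5); open=[(0,5) g=2 f=6, (1,3) g=1 f=6, (2,4) g=1 f=4, (2,5) g=2 f=4]; closed=[(1,4), (1,5)]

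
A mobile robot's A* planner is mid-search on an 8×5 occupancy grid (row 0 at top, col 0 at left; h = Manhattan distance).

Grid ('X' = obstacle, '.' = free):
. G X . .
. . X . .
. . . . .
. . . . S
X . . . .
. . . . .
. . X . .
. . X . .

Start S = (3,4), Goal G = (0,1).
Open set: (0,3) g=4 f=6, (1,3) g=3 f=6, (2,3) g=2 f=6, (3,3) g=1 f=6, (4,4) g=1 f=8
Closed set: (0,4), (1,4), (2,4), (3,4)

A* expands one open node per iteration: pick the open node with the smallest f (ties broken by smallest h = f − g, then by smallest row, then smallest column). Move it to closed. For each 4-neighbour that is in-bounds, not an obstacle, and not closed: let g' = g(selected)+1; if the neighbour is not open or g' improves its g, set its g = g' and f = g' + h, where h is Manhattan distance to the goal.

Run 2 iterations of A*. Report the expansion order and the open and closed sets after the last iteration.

order=[(0,3) → (1,3)]; open=[(2,3) g=2 f=6, (3,3) g=1 f=6, (4,4) g=1 f=8]; closed=[(0,3), (0,4), (1,3), (1,4), (2,4), (3,4)]

step 1: expand (0,3) (f=6, h=2) → closed; open now [(1,3) g=3 f=6, (2,3) g=2 f=6, (3,3) g=1 f=6, (4,4) g=1 f=8]
step 2: expand (1,3) (f=6, h=3) → closed; open now [(2,3) g=2 f=6, (3,3) g=1 f=6, (4,4) g=1 f=8]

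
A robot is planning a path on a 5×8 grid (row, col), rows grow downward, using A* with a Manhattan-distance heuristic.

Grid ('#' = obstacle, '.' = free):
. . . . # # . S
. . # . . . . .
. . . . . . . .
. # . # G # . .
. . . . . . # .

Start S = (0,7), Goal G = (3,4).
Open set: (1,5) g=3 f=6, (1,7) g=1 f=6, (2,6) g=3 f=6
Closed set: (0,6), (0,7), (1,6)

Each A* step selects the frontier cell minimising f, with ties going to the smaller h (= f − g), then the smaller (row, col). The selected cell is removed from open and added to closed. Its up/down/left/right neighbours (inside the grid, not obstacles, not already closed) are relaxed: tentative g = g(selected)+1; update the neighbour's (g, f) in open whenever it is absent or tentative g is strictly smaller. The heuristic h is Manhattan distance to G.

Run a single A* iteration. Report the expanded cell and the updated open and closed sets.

expanded=(1,5); open=[(1,4) g=4 f=6, (1,7) g=1 f=6, (2,5) g=4 f=6, (2,6) g=3 f=6]; closed=[(0,6), (0,7), (1,5), (1,6)]

step 1: expand (1,5) (f=6, h=3) → closed; open now [(1,4) g=4 f=6, (1,7) g=1 f=6, (2,5) g=4 f=6, (2,6) g=3 f=6]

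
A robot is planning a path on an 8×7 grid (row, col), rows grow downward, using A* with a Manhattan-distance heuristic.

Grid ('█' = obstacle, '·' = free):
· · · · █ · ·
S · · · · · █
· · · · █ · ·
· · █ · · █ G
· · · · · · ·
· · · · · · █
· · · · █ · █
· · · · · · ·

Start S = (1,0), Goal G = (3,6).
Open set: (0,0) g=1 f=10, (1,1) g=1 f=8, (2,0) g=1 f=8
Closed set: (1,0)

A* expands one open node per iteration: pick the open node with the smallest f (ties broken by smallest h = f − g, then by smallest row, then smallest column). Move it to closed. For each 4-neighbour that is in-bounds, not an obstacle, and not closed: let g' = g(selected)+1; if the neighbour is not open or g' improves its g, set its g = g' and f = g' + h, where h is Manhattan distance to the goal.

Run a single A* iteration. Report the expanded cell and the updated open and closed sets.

step 1: expand (1,1) (f=8, h=7) → closed; open now [(0,0) g=1 f=10, (0,1) g=2 f=10, (1,2) g=2 f=8, (2,0) g=1 f=8, (2,1) g=2 f=8]

expanded=(1,1); open=[(0,0) g=1 f=10, (0,1) g=2 f=10, (1,2) g=2 f=8, (2,0) g=1 f=8, (2,1) g=2 f=8]; closed=[(1,0), (1,1)]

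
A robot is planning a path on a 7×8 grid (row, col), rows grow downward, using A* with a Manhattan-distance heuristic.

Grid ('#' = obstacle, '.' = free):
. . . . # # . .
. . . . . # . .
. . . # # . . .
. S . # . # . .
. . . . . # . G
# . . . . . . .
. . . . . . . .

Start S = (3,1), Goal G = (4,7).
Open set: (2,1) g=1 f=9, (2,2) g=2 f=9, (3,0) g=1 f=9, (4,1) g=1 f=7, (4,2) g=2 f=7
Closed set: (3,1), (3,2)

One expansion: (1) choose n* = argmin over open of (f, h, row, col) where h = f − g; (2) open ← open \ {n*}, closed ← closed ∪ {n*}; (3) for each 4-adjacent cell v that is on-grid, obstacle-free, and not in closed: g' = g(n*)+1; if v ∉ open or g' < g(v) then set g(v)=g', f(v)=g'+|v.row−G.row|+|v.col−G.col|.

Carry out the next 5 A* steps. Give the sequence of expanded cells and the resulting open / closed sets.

step 1: expand (4,2) (f=7, h=5) → closed; open now [(2,1) g=1 f=9, (2,2) g=2 f=9, (3,0) g=1 f=9, (4,1) g=1 f=7, (4,3) g=3 f=7, (5,2) g=3 f=9]
step 2: expand (4,3) (f=7, h=4) → closed; open now [(2,1) g=1 f=9, (2,2) g=2 f=9, (3,0) g=1 f=9, (4,1) g=1 f=7, (4,4) g=4 f=7, (5,2) g=3 f=9, (5,3) g=4 f=9]
step 3: expand (4,4) (f=7, h=3) → closed; open now [(2,1) g=1 f=9, (2,2) g=2 f=9, (3,0) g=1 f=9, (3,4) g=5 f=9, (4,1) g=1 f=7, (5,2) g=3 f=9, (5,3) g=4 f=9, (5,4) g=5 f=9]
step 4: expand (4,1) (f=7, h=6) → closed; open now [(2,1) g=1 f=9, (2,2) g=2 f=9, (3,0) g=1 f=9, (3,4) g=5 f=9, (4,0) g=2 f=9, (5,1) g=2 f=9, (5,2) g=3 f=9, (5,3) g=4 f=9, (5,4) g=5 f=9]
step 5: expand (3,4) (f=9, h=4) → closed; open now [(2,1) g=1 f=9, (2,2) g=2 f=9, (3,0) g=1 f=9, (4,0) g=2 f=9, (5,1) g=2 f=9, (5,2) g=3 f=9, (5,3) g=4 f=9, (5,4) g=5 f=9]

order=[(4,2) → (4,3) → (4,4) → (4,1) → (3,4)]; open=[(2,1) g=1 f=9, (2,2) g=2 f=9, (3,0) g=1 f=9, (4,0) g=2 f=9, (5,1) g=2 f=9, (5,2) g=3 f=9, (5,3) g=4 f=9, (5,4) g=5 f=9]; closed=[(3,1), (3,2), (3,4), (4,1), (4,2), (4,3), (4,4)]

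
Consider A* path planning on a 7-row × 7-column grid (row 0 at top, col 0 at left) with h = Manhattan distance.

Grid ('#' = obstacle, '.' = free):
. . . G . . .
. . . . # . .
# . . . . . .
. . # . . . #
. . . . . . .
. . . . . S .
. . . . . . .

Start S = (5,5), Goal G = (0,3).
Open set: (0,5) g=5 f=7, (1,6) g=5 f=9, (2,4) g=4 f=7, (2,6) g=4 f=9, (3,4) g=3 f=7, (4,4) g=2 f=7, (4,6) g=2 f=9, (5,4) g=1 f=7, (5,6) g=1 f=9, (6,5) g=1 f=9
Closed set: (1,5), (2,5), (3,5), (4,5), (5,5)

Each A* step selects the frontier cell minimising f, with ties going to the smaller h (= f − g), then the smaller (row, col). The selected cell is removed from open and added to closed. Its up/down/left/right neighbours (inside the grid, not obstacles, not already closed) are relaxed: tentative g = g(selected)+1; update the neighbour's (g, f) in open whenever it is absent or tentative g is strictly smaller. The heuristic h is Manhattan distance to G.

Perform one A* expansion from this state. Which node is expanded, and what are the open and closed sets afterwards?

step 1: expand (0,5) (f=7, h=2) → closed; open now [(0,4) g=6 f=7, (0,6) g=6 f=9, (1,6) g=5 f=9, (2,4) g=4 f=7, (2,6) g=4 f=9, (3,4) g=3 f=7, (4,4) g=2 f=7, (4,6) g=2 f=9, (5,4) g=1 f=7, (5,6) g=1 f=9, (6,5) g=1 f=9]

expanded=(0,5); open=[(0,4) g=6 f=7, (0,6) g=6 f=9, (1,6) g=5 f=9, (2,4) g=4 f=7, (2,6) g=4 f=9, (3,4) g=3 f=7, (4,4) g=2 f=7, (4,6) g=2 f=9, (5,4) g=1 f=7, (5,6) g=1 f=9, (6,5) g=1 f=9]; closed=[(0,5), (1,5), (2,5), (3,5), (4,5), (5,5)]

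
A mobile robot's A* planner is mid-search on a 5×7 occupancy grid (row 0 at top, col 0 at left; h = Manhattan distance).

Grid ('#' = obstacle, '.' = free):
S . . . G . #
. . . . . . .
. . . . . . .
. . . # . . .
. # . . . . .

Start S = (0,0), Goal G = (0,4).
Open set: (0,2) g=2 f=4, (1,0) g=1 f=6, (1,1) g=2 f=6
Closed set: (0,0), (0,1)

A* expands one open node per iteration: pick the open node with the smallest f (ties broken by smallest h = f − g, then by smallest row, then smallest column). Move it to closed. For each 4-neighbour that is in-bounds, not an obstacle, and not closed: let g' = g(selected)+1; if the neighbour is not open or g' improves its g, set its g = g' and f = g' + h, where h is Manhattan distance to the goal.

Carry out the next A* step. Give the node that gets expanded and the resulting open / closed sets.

expanded=(0,2); open=[(0,3) g=3 f=4, (1,0) g=1 f=6, (1,1) g=2 f=6, (1,2) g=3 f=6]; closed=[(0,0), (0,1), (0,2)]

step 1: expand (0,2) (f=4, h=2) → closed; open now [(0,3) g=3 f=4, (1,0) g=1 f=6, (1,1) g=2 f=6, (1,2) g=3 f=6]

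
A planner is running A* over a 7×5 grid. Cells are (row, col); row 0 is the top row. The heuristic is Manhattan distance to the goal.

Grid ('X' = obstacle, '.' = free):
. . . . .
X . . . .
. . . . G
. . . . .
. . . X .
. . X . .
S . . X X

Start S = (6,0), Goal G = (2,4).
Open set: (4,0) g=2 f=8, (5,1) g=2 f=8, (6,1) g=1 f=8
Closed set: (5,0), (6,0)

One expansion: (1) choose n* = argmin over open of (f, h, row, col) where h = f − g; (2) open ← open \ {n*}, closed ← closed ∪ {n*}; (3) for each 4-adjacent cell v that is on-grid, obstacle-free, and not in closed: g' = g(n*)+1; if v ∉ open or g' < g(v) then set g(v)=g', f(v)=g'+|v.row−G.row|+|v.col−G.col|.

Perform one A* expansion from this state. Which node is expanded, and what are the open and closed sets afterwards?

step 1: expand (4,0) (f=8, h=6) → closed; open now [(3,0) g=3 f=8, (4,1) g=3 f=8, (5,1) g=2 f=8, (6,1) g=1 f=8]

expanded=(4,0); open=[(3,0) g=3 f=8, (4,1) g=3 f=8, (5,1) g=2 f=8, (6,1) g=1 f=8]; closed=[(4,0), (5,0), (6,0)]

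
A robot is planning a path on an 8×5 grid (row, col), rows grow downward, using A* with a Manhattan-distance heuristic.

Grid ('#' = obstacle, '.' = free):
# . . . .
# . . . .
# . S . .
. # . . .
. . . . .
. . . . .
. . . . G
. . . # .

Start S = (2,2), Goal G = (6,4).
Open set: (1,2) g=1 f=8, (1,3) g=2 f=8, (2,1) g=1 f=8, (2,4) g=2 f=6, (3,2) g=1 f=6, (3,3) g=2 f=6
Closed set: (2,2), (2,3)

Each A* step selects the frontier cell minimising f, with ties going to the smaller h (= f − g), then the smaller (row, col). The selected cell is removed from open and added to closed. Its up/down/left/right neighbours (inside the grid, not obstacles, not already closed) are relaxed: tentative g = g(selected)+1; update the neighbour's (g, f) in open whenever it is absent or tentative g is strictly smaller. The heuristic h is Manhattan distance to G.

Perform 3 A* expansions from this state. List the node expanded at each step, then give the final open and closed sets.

order=[(2,4) → (3,4) → (4,4)]; open=[(1,2) g=1 f=8, (1,3) g=2 f=8, (1,4) g=3 f=8, (2,1) g=1 f=8, (3,2) g=1 f=6, (3,3) g=2 f=6, (4,3) g=5 f=8, (5,4) g=5 f=6]; closed=[(2,2), (2,3), (2,4), (3,4), (4,4)]

step 1: expand (2,4) (f=6, h=4) → closed; open now [(1,2) g=1 f=8, (1,3) g=2 f=8, (1,4) g=3 f=8, (2,1) g=1 f=8, (3,2) g=1 f=6, (3,3) g=2 f=6, (3,4) g=3 f=6]
step 2: expand (3,4) (f=6, h=3) → closed; open now [(1,2) g=1 f=8, (1,3) g=2 f=8, (1,4) g=3 f=8, (2,1) g=1 f=8, (3,2) g=1 f=6, (3,3) g=2 f=6, (4,4) g=4 f=6]
step 3: expand (4,4) (f=6, h=2) → closed; open now [(1,2) g=1 f=8, (1,3) g=2 f=8, (1,4) g=3 f=8, (2,1) g=1 f=8, (3,2) g=1 f=6, (3,3) g=2 f=6, (4,3) g=5 f=8, (5,4) g=5 f=6]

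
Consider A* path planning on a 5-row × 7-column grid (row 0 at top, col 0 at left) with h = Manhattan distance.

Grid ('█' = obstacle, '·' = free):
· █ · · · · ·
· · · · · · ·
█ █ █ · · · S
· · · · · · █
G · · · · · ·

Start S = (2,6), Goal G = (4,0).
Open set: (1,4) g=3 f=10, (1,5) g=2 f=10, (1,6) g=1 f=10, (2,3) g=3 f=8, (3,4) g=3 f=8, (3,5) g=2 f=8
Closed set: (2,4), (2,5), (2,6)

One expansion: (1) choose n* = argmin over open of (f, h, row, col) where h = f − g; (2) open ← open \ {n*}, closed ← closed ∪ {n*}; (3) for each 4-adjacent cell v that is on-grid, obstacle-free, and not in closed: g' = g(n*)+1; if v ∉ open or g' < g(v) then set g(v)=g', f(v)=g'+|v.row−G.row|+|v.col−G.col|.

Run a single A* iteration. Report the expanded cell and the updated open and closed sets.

step 1: expand (2,3) (f=8, h=5) → closed; open now [(1,3) g=4 f=10, (1,4) g=3 f=10, (1,5) g=2 f=10, (1,6) g=1 f=10, (3,3) g=4 f=8, (3,4) g=3 f=8, (3,5) g=2 f=8]

expanded=(2,3); open=[(1,3) g=4 f=10, (1,4) g=3 f=10, (1,5) g=2 f=10, (1,6) g=1 f=10, (3,3) g=4 f=8, (3,4) g=3 f=8, (3,5) g=2 f=8]; closed=[(2,3), (2,4), (2,5), (2,6)]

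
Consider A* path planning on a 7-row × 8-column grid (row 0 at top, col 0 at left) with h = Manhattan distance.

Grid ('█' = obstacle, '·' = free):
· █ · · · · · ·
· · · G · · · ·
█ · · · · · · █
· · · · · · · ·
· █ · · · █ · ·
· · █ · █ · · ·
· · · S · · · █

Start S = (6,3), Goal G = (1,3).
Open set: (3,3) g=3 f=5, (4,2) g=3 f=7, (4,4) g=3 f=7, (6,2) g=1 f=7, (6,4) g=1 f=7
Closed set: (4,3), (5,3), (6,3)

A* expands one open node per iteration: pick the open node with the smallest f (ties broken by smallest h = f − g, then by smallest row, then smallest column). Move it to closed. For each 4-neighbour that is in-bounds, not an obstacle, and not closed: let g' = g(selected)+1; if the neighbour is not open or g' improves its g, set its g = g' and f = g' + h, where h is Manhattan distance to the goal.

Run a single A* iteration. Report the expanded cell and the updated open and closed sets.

expanded=(3,3); open=[(2,3) g=4 f=5, (3,2) g=4 f=7, (3,4) g=4 f=7, (4,2) g=3 f=7, (4,4) g=3 f=7, (6,2) g=1 f=7, (6,4) g=1 f=7]; closed=[(3,3), (4,3), (5,3), (6,3)]

step 1: expand (3,3) (f=5, h=2) → closed; open now [(2,3) g=4 f=5, (3,2) g=4 f=7, (3,4) g=4 f=7, (4,2) g=3 f=7, (4,4) g=3 f=7, (6,2) g=1 f=7, (6,4) g=1 f=7]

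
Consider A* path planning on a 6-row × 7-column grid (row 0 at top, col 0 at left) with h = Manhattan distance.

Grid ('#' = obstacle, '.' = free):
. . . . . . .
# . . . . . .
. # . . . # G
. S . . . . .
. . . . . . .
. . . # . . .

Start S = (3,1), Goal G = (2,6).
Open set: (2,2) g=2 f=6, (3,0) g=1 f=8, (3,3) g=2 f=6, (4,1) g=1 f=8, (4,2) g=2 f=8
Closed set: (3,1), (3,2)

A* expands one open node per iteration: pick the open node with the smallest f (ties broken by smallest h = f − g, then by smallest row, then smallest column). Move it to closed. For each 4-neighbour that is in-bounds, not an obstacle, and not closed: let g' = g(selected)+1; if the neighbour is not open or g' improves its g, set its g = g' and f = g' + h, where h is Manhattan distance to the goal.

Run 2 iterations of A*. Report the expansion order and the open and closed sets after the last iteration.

order=[(2,2) → (2,3)]; open=[(1,2) g=3 f=8, (1,3) g=4 f=8, (2,4) g=4 f=6, (3,0) g=1 f=8, (3,3) g=2 f=6, (4,1) g=1 f=8, (4,2) g=2 f=8]; closed=[(2,2), (2,3), (3,1), (3,2)]

step 1: expand (2,2) (f=6, h=4) → closed; open now [(1,2) g=3 f=8, (2,3) g=3 f=6, (3,0) g=1 f=8, (3,3) g=2 f=6, (4,1) g=1 f=8, (4,2) g=2 f=8]
step 2: expand (2,3) (f=6, h=3) → closed; open now [(1,2) g=3 f=8, (1,3) g=4 f=8, (2,4) g=4 f=6, (3,0) g=1 f=8, (3,3) g=2 f=6, (4,1) g=1 f=8, (4,2) g=2 f=8]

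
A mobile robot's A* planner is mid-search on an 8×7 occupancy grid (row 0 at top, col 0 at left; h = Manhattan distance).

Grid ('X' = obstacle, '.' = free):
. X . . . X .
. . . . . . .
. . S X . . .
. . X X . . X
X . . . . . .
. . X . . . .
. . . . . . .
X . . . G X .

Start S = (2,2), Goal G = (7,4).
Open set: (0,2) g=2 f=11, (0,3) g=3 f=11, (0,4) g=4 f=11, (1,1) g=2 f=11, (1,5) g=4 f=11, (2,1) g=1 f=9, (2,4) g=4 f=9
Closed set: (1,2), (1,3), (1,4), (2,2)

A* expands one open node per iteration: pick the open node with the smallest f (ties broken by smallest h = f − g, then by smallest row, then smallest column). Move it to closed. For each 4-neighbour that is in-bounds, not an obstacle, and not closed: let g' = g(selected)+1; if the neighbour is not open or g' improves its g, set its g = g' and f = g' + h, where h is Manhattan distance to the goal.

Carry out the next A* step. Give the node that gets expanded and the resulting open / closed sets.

expanded=(2,4); open=[(0,2) g=2 f=11, (0,3) g=3 f=11, (0,4) g=4 f=11, (1,1) g=2 f=11, (1,5) g=4 f=11, (2,1) g=1 f=9, (2,5) g=5 f=11, (3,4) g=5 f=9]; closed=[(1,2), (1,3), (1,4), (2,2), (2,4)]

step 1: expand (2,4) (f=9, h=5) → closed; open now [(0,2) g=2 f=11, (0,3) g=3 f=11, (0,4) g=4 f=11, (1,1) g=2 f=11, (1,5) g=4 f=11, (2,1) g=1 f=9, (2,5) g=5 f=11, (3,4) g=5 f=9]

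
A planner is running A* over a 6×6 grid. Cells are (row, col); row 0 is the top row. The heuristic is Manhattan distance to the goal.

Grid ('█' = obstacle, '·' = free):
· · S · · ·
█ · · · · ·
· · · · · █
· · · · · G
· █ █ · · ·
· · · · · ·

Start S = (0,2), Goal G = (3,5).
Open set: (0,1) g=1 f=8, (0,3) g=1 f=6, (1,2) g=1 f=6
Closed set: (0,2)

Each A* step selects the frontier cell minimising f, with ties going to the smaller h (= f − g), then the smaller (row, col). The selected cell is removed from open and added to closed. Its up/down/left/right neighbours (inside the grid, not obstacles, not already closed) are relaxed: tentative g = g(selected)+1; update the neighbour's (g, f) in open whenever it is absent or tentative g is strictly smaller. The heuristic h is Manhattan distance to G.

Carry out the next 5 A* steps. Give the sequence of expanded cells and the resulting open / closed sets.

step 1: expand (0,3) (f=6, h=5) → closed; open now [(0,1) g=1 f=8, (0,4) g=2 f=6, (1,2) g=1 f=6, (1,3) g=2 f=6]
step 2: expand (0,4) (f=6, h=4) → closed; open now [(0,1) g=1 f=8, (0,5) g=3 f=6, (1,2) g=1 f=6, (1,3) g=2 f=6, (1,4) g=3 f=6]
step 3: expand (0,5) (f=6, h=3) → closed; open now [(0,1) g=1 f=8, (1,2) g=1 f=6, (1,3) g=2 f=6, (1,4) g=3 f=6, (1,5) g=4 f=6]
step 4: expand (1,5) (f=6, h=2) → closed; open now [(0,1) g=1 f=8, (1,2) g=1 f=6, (1,3) g=2 f=6, (1,4) g=3 f=6]
step 5: expand (1,4) (f=6, h=3) → closed; open now [(0,1) g=1 f=8, (1,2) g=1 f=6, (1,3) g=2 f=6, (2,4) g=4 f=6]

order=[(0,3) → (0,4) → (0,5) → (1,5) → (1,4)]; open=[(0,1) g=1 f=8, (1,2) g=1 f=6, (1,3) g=2 f=6, (2,4) g=4 f=6]; closed=[(0,2), (0,3), (0,4), (0,5), (1,4), (1,5)]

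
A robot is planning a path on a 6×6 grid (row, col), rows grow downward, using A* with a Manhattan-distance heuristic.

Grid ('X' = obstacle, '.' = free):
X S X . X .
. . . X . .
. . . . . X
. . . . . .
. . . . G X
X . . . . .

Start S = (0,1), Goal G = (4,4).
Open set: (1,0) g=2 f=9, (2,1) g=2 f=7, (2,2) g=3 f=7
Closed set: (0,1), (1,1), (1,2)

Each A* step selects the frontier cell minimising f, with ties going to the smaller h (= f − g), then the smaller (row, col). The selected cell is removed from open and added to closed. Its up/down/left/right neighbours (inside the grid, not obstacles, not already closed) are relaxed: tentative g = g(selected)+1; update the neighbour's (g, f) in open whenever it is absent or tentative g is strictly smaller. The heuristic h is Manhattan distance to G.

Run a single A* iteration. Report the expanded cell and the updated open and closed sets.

expanded=(2,2); open=[(1,0) g=2 f=9, (2,1) g=2 f=7, (2,3) g=4 f=7, (3,2) g=4 f=7]; closed=[(0,1), (1,1), (1,2), (2,2)]

step 1: expand (2,2) (f=7, h=4) → closed; open now [(1,0) g=2 f=9, (2,1) g=2 f=7, (2,3) g=4 f=7, (3,2) g=4 f=7]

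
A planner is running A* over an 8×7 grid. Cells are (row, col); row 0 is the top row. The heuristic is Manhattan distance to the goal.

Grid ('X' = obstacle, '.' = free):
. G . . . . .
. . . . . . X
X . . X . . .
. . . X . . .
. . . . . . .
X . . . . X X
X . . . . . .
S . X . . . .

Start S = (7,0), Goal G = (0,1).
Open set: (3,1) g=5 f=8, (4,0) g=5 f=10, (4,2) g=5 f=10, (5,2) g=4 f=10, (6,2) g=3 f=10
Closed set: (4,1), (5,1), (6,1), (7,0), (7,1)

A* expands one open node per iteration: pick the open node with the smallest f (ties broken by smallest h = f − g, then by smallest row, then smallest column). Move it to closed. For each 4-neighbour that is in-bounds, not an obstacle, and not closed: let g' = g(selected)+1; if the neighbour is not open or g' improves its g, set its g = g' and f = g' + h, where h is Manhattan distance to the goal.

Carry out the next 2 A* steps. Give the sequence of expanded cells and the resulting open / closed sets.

order=[(3,1) → (2,1)]; open=[(1,1) g=7 f=8, (2,2) g=7 f=10, (3,0) g=6 f=10, (3,2) g=6 f=10, (4,0) g=5 f=10, (4,2) g=5 f=10, (5,2) g=4 f=10, (6,2) g=3 f=10]; closed=[(2,1), (3,1), (4,1), (5,1), (6,1), (7,0), (7,1)]

step 1: expand (3,1) (f=8, h=3) → closed; open now [(2,1) g=6 f=8, (3,0) g=6 f=10, (3,2) g=6 f=10, (4,0) g=5 f=10, (4,2) g=5 f=10, (5,2) g=4 f=10, (6,2) g=3 f=10]
step 2: expand (2,1) (f=8, h=2) → closed; open now [(1,1) g=7 f=8, (2,2) g=7 f=10, (3,0) g=6 f=10, (3,2) g=6 f=10, (4,0) g=5 f=10, (4,2) g=5 f=10, (5,2) g=4 f=10, (6,2) g=3 f=10]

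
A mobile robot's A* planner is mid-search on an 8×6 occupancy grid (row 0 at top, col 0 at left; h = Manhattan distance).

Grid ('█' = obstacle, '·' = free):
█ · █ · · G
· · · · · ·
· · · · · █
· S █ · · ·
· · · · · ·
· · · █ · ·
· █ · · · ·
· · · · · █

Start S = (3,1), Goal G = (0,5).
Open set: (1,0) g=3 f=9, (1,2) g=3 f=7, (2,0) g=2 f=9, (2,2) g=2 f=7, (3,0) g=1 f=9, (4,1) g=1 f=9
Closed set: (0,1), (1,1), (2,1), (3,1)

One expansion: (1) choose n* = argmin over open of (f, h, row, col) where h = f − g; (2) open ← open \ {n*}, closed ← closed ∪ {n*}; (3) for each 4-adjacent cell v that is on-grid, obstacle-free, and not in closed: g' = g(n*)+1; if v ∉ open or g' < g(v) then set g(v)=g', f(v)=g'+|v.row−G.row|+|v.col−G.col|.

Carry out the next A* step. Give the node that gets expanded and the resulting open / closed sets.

expanded=(1,2); open=[(1,0) g=3 f=9, (1,3) g=4 f=7, (2,0) g=2 f=9, (2,2) g=2 f=7, (3,0) g=1 f=9, (4,1) g=1 f=9]; closed=[(0,1), (1,1), (1,2), (2,1), (3,1)]

step 1: expand (1,2) (f=7, h=4) → closed; open now [(1,0) g=3 f=9, (1,3) g=4 f=7, (2,0) g=2 f=9, (2,2) g=2 f=7, (3,0) g=1 f=9, (4,1) g=1 f=9]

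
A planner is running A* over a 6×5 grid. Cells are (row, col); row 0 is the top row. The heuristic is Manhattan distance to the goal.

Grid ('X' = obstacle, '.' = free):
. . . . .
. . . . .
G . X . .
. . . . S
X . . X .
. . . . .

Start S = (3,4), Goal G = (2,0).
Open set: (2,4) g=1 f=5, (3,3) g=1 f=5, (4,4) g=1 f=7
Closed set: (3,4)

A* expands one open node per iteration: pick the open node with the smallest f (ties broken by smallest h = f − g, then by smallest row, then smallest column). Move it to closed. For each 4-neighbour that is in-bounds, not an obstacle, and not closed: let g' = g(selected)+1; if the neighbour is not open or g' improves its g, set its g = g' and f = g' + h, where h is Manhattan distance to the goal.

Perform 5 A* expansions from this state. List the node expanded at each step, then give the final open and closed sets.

step 1: expand (2,4) (f=5, h=4) → closed; open now [(1,4) g=2 f=7, (2,3) g=2 f=5, (3,3) g=1 f=5, (4,4) g=1 f=7]
step 2: expand (2,3) (f=5, h=3) → closed; open now [(1,3) g=3 f=7, (1,4) g=2 f=7, (3,3) g=1 f=5, (4,4) g=1 f=7]
step 3: expand (3,3) (f=5, h=4) → closed; open now [(1,3) g=3 f=7, (1,4) g=2 f=7, (3,2) g=2 f=5, (4,4) g=1 f=7]
step 4: expand (3,2) (f=5, h=3) → closed; open now [(1,3) g=3 f=7, (1,4) g=2 f=7, (3,1) g=3 f=5, (4,2) g=3 f=7, (4,4) g=1 f=7]
step 5: expand (3,1) (f=5, h=2) → closed; open now [(1,3) g=3 f=7, (1,4) g=2 f=7, (2,1) g=4 f=5, (3,0) g=4 f=5, (4,1) g=4 f=7, (4,2) g=3 f=7, (4,4) g=1 f=7]

order=[(2,4) → (2,3) → (3,3) → (3,2) → (3,1)]; open=[(1,3) g=3 f=7, (1,4) g=2 f=7, (2,1) g=4 f=5, (3,0) g=4 f=5, (4,1) g=4 f=7, (4,2) g=3 f=7, (4,4) g=1 f=7]; closed=[(2,3), (2,4), (3,1), (3,2), (3,3), (3,4)]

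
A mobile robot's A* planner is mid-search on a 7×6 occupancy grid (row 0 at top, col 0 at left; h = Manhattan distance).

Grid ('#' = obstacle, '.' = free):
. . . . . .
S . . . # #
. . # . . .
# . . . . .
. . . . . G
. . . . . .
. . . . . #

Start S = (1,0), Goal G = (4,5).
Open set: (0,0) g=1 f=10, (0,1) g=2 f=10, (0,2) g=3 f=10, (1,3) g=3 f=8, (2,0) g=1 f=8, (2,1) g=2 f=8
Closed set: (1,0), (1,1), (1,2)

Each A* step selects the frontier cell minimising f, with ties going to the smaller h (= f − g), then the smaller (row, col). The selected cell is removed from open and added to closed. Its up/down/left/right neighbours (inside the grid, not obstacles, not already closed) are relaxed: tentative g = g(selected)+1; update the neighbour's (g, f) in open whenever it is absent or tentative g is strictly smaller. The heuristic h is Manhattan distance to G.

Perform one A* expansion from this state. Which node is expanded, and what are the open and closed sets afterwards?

expanded=(1,3); open=[(0,0) g=1 f=10, (0,1) g=2 f=10, (0,2) g=3 f=10, (0,3) g=4 f=10, (2,0) g=1 f=8, (2,1) g=2 f=8, (2,3) g=4 f=8]; closed=[(1,0), (1,1), (1,2), (1,3)]

step 1: expand (1,3) (f=8, h=5) → closed; open now [(0,0) g=1 f=10, (0,1) g=2 f=10, (0,2) g=3 f=10, (0,3) g=4 f=10, (2,0) g=1 f=8, (2,1) g=2 f=8, (2,3) g=4 f=8]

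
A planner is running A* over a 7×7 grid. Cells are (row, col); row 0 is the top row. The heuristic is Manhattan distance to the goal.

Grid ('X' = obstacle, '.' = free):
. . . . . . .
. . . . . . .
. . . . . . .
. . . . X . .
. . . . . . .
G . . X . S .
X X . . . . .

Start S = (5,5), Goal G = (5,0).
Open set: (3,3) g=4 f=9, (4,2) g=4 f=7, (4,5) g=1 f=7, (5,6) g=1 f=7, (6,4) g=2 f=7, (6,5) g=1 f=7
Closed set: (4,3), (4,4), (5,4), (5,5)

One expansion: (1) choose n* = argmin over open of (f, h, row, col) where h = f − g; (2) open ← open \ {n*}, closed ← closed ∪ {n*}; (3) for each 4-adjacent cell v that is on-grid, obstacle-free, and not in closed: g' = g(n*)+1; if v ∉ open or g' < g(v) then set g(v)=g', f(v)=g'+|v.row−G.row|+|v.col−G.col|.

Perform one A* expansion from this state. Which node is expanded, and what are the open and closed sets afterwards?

step 1: expand (4,2) (f=7, h=3) → closed; open now [(3,2) g=5 f=9, (3,3) g=4 f=9, (4,1) g=5 f=7, (4,5) g=1 f=7, (5,2) g=5 f=7, (5,6) g=1 f=7, (6,4) g=2 f=7, (6,5) g=1 f=7]

expanded=(4,2); open=[(3,2) g=5 f=9, (3,3) g=4 f=9, (4,1) g=5 f=7, (4,5) g=1 f=7, (5,2) g=5 f=7, (5,6) g=1 f=7, (6,4) g=2 f=7, (6,5) g=1 f=7]; closed=[(4,2), (4,3), (4,4), (5,4), (5,5)]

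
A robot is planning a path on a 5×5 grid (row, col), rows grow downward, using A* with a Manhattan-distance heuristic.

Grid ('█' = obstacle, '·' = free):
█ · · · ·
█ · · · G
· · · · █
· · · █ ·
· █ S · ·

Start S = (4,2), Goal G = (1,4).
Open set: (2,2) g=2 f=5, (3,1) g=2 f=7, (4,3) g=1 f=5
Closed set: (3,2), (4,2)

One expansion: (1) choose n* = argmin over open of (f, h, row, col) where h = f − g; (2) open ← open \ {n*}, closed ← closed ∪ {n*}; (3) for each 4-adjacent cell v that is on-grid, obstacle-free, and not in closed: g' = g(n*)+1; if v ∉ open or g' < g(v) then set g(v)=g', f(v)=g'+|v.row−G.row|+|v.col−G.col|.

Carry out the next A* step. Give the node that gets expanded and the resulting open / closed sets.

step 1: expand (2,2) (f=5, h=3) → closed; open now [(1,2) g=3 f=5, (2,1) g=3 f=7, (2,3) g=3 f=5, (3,1) g=2 f=7, (4,3) g=1 f=5]

expanded=(2,2); open=[(1,2) g=3 f=5, (2,1) g=3 f=7, (2,3) g=3 f=5, (3,1) g=2 f=7, (4,3) g=1 f=5]; closed=[(2,2), (3,2), (4,2)]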